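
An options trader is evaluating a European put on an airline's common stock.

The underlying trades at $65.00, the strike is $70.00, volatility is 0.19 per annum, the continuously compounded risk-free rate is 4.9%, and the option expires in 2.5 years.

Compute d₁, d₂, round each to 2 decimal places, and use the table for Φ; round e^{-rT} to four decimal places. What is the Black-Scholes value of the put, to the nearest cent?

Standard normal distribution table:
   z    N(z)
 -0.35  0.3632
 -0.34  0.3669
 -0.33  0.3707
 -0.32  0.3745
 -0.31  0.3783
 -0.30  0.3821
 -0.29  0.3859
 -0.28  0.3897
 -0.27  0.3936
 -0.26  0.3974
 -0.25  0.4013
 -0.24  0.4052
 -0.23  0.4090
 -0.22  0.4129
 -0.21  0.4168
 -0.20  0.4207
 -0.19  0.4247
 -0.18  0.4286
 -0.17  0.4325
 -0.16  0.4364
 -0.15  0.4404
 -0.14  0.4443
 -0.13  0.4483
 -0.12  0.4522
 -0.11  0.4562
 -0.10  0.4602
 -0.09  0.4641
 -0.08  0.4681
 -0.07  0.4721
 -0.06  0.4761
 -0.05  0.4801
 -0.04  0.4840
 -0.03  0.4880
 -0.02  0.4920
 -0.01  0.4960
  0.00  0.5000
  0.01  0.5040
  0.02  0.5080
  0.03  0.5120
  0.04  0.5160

σ√T = 0.19·√2.5 = 0.3004
d₁ = [ln(65/70) + (0.049 + 0.19²/2)·2.5] / 0.3004 = [-0.0741 + 0.1676] / 0.3004 = 0.3113 ≈ 0.31
d₂ = d₁ − σ√T = 0.3113 − 0.3004 = 0.0109 ≈ 0.01
e^(−rT) = e^(−0.049·2.5) = 0.8847
P = 70·0.8847·N(-0.01) − 65·N(-0.31) = 70·0.8847·0.4960 − 65·0.3783 = 30.7168 − 24.5895 = 6.1273

$6.13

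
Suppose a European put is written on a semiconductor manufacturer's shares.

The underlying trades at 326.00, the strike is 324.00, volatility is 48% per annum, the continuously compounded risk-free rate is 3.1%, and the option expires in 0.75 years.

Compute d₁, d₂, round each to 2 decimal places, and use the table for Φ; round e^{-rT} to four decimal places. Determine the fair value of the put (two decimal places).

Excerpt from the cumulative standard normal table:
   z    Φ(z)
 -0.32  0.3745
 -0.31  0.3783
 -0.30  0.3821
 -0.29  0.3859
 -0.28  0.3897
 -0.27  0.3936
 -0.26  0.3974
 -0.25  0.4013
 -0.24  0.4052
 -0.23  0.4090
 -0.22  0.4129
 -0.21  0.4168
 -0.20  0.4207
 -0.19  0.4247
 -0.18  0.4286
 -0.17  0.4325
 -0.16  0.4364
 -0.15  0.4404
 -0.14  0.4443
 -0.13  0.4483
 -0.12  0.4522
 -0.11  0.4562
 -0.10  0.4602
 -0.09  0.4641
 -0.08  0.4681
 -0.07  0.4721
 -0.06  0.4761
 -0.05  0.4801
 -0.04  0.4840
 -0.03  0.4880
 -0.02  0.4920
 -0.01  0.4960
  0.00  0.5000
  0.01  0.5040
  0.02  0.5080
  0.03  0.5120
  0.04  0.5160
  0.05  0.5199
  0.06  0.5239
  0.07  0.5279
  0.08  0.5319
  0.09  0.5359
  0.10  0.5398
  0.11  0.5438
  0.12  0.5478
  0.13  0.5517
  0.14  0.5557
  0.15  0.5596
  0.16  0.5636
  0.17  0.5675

σ√T = 0.48·√0.75 = 0.4157
d₁ = [ln(326/324) + (0.031 + ½·0.48²)·0.75] / (σ√T) = (0.0062 + 0.1096) / 0.4157 = 0.2786 → 0.28
d₂ = 0.2786 − 0.4157 = -0.1371 → -0.14
exp(−rT) = exp(−0.031·0.75) = 0.9770
P = 324·0.9770·N(0.14) − 326·N(-0.28) = 324·0.9770·0.5557 − 326·0.3897 = 175.9057 − 127.0422 = 48.8635

48.86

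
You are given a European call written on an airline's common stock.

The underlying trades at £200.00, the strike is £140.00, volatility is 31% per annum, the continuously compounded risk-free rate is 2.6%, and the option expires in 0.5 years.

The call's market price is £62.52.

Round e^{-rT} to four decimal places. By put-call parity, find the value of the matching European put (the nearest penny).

e^(−rT) = e^(−0.026·0.5) = 0.9871
Put-call parity: C − P = S − K·e^(−rT) = 200 − 140·0.9871 = 200 − 138.1940 = 61.8060
P = C − (C − P) = 62.52 − (61.8060) = 0.7140

£0.71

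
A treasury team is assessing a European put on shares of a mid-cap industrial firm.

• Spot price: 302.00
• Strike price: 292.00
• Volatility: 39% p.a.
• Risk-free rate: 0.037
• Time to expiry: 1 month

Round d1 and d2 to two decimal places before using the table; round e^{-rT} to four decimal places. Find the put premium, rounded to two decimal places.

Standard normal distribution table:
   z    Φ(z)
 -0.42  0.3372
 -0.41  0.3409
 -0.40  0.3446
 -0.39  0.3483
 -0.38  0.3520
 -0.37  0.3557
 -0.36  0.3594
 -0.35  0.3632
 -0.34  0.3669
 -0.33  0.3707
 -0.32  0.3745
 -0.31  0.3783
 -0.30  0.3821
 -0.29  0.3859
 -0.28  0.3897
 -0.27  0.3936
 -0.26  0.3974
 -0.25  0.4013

σ√T = 0.39·√0.08333 = 0.1126
d₁ = [ln(302/292) + (0.037 + 0.39²/2)·0.08333] / 0.1126 = [0.0337 + 0.0094] / 0.1126 = 0.3828 which rounds to 0.38
d₂ = d₁ − σ√T = 0.3828 − 0.1126 = 0.2702 which rounds to 0.27
e^(−rT) = e^(−0.037·0.08333) = 0.9969
N(−d₂) = N(-0.27) = 0.3936;  N(−d₁) = N(-0.38) = 0.3520
P = 292·0.9969·0.3936 − 302·0.3520 = 114.5749 − 106.3040 = 8.2709

8.27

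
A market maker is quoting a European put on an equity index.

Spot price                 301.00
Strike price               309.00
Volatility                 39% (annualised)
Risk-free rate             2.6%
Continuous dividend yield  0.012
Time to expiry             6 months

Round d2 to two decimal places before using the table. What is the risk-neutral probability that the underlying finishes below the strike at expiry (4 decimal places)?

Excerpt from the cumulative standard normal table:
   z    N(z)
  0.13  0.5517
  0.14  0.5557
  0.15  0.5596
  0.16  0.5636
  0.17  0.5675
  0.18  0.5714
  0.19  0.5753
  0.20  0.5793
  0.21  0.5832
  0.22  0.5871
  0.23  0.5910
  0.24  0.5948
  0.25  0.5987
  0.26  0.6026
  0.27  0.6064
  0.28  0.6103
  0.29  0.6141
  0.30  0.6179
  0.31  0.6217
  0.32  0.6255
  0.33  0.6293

T = 0.5;  σ√T = 0.2758
d₁ = [ln(301/309) + (0.026 − 0.012 + ½·0.39²)·0.5] / (σ√T) = (-0.0262 + 0.0450) / 0.2758 = 0.0682 → 0.07
d₂ = 0.0682 − 0.2758 = -0.2076 → -0.21
Risk-neutral Pr[S_T < K] = N(−d₂) = N(0.21) = 0.5832

0.5832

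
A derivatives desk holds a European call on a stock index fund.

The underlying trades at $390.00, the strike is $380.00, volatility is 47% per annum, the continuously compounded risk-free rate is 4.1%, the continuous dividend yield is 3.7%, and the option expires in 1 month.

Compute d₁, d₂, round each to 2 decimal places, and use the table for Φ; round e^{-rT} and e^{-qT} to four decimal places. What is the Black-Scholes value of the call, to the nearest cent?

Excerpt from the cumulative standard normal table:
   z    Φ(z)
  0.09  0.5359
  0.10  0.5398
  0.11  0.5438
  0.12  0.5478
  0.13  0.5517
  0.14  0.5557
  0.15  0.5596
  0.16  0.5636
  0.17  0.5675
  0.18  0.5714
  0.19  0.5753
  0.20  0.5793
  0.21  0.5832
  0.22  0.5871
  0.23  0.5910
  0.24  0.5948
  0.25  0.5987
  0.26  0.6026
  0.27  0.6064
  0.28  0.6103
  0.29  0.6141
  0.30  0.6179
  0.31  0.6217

$25.35

σ√T = 0.47 × 0.2887 = 0.1357
ln(S/K) + (r − q + σ²/2)T = ln(390/380) + (0.041 − 0.037 + 0.47²/2)·0.08333 = 0.0260 + 0.0095 = 0.0355
d₁ = 0.0355 / 0.1357 = 0.2617 ⇒ 0.26
d₂ = d₁ − σ√T = 0.2617 − 0.1357 = 0.1261 ⇒ 0.13
e^(−qT) = e^(−0.037·0.08333) = 0.9969;  e^(−rT) = e^(−0.041·0.08333) = 0.9966
N(d₁) = N(0.26) = 0.6026;  N(d₂) = N(0.13) = 0.5517
C = 390·0.9969·0.6026 − 380·0.9966·0.5517 = 234.2855 − 208.9332 = 25.3523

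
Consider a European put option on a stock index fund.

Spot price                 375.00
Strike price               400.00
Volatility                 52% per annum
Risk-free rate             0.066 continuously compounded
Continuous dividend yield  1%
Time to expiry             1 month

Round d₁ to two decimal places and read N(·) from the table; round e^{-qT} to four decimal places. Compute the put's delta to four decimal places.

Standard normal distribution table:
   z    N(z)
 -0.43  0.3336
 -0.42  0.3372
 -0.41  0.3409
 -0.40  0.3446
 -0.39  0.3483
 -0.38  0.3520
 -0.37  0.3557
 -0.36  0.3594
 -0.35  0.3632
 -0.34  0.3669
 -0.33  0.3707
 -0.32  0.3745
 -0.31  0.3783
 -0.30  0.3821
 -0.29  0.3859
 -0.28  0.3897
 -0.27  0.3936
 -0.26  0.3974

-0.6250

σ√T = 0.52·√0.08333 = 0.1501
d₁ = [ln(375/400) + (0.066 − 0.01 + 0.52²/2)·0.08333] / 0.1501 = [-0.0645 + 0.0159] / 0.1501 = -0.3238 ≈ -0.32
N(d₁) = N(-0.32) = 0.3745
Δ_put = e^(−qT)·(N(d₁) − 1) = 0.9992·(0.3745 − 1) = -0.6250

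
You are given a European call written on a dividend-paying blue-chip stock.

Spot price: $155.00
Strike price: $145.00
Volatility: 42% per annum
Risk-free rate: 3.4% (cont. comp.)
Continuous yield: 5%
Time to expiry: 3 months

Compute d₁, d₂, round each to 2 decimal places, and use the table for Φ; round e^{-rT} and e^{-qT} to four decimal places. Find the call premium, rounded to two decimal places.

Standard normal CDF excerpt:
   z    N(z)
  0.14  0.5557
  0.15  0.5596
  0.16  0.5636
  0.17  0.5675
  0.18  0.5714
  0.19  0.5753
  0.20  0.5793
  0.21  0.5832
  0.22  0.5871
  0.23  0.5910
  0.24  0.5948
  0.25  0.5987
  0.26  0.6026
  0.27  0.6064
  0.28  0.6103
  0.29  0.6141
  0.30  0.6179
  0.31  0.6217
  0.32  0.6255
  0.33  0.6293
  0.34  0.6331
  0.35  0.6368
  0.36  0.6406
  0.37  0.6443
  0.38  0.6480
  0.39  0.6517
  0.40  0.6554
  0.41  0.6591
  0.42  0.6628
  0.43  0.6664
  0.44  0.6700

$17.62

T = 0.25;  σ√T = 0.2100
ln(S/K) + (r − q + σ²/2)T = ln(155/145) + (0.034 − 0.05 + 0.42²/2)·0.25 = 0.0667 + 0.0180 = 0.0847
d₁ = 0.0847 / 0.2100 = 0.4035 which rounds to 0.40
d₂ = d₁ − σ√T = 0.4035 − 0.2100 = 0.1935 which rounds to 0.19
e^(−qT) = e^(−0.05·0.25) = 0.9876;  e^(−rT) = e^(−0.034·0.25) = 0.9915
C = 155·0.9876·N(0.40) − 145·0.9915·N(0.19) = 155·0.9876·0.6554 − 145·0.9915·0.5753 = 100.3273 − 82.7094 = 17.6179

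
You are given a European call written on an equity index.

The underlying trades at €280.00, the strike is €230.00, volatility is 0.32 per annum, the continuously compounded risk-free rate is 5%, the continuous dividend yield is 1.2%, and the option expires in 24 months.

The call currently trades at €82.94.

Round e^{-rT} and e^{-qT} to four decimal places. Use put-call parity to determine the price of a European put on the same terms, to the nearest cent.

exp(−qT) = exp(−0.012·2) = 0.9763;  exp(−rT) = exp(−0.05·2) = 0.9048
Put-call parity: C − P = S·e^(−qT) − K·e^(−rT) = 280·0.9763 − 230·0.9048 = 273.3640 − 208.1040 = 65.2600
P = C − (C − P) = 82.94 − (65.2600) = 17.6800

€17.68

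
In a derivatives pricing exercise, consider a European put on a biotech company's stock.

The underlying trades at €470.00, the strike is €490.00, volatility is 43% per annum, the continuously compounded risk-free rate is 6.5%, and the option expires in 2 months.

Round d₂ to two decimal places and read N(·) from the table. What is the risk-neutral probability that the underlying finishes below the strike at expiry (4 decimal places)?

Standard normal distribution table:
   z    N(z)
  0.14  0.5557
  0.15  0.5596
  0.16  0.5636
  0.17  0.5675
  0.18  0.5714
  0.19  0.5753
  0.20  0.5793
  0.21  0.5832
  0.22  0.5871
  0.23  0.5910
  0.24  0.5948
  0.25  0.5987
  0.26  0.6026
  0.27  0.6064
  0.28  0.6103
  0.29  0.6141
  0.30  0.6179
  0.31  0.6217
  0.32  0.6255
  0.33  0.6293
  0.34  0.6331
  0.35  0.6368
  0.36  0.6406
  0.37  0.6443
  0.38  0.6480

σ√T = 0.43 × 0.4082 = 0.1755
ln(S/K) + (r + σ²/2)T = ln(470/490) + (0.065 + 0.43²/2)·0.1667 = -0.0417 + 0.0262 = -0.0154
d₁ = -0.0154 / 0.1755 = -0.0879 which rounds to -0.09
d₂ = d₁ − σ√T = -0.0879 − 0.1755 = -0.2634 which rounds to -0.26
Pr(exercise) under Q = N(−d₂) = N(0.26) = 0.6026

0.6026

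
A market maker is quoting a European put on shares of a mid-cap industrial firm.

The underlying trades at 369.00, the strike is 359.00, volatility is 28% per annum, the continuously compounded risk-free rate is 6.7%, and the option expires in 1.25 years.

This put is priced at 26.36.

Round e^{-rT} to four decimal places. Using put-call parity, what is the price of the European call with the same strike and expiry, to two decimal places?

65.19

exp(−rT) = exp(−0.067·1.25) = 0.9197
Put-call parity: C − P = S − K·e^(−rT) = 369 − 359·0.9197 = 369 − 330.1723 = 38.8277
C = P + (C − P) = 26.36 + (38.8277) = 65.1877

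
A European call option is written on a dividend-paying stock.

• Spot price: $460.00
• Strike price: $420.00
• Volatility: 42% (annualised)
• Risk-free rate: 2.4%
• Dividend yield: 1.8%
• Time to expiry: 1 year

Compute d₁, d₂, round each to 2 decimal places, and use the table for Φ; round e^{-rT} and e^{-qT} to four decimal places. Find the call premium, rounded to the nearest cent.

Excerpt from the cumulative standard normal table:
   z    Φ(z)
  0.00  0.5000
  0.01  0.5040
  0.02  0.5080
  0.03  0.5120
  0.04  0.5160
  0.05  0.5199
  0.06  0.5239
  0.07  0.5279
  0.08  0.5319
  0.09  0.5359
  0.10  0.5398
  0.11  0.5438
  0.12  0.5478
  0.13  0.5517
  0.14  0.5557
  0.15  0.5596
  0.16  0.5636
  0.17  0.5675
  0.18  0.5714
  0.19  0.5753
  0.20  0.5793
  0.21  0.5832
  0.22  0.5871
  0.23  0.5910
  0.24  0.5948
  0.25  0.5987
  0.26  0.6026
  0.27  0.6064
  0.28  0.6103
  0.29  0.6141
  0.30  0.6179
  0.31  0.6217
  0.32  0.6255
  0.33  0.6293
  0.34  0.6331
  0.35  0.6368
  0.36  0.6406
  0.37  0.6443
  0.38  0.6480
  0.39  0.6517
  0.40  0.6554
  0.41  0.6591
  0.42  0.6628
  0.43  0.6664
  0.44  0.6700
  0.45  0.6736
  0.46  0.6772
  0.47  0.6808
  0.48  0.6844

T = 1;  σ√T = 0.4200
ln(S/K) + (r − q + σ²/2)T = ln(460/420) + (0.024 − 0.018 + 0.42²/2)·1 = 0.0910 + 0.0942 = 0.1852
d₁ = 0.1852 / 0.4200 = 0.4409 ⇒ 0.44
d₂ = d₁ − σ√T = 0.4409 − 0.4200 = 0.0209 ⇒ 0.02
exp(−qT) = exp(−0.018·1) = 0.9822;  exp(−rT) = exp(−0.024·1) = 0.9763
N(d₁) = N(0.44) = 0.6700;  N(d₂) = N(0.02) = 0.5080
C = 460·0.9822·0.6700 − 420·0.9763·0.5080 = 302.7140 − 208.3034 = 94.4107

$94.41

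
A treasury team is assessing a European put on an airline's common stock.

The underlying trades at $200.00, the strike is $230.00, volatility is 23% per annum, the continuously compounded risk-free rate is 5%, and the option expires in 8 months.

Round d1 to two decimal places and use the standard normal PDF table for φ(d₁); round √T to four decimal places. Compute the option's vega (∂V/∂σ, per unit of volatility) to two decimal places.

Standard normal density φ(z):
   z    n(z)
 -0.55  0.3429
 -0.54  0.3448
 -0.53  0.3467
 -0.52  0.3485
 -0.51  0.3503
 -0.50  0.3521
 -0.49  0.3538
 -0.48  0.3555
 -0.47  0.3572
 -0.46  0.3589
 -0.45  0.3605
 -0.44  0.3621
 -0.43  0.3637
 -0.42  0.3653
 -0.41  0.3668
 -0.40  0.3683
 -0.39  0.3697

58.33

σ√T = 0.23·√0.6667 = 0.1878
ln(S/K) + (r + σ²/2)T = ln(200/230) + (0.05 + 0.23²/2)·0.6667 = -0.1398 + 0.0510 = -0.0888
d₁ = -0.0888 / 0.1878 = -0.4728 → -0.47
√T = √0.6667 = 0.8165
φ(d₁) = φ(-0.47) = 0.3572
vega = S·φ(d₁)·√T = 200·0.3572·0.8165 = 58.3308
(The call has the same vega.)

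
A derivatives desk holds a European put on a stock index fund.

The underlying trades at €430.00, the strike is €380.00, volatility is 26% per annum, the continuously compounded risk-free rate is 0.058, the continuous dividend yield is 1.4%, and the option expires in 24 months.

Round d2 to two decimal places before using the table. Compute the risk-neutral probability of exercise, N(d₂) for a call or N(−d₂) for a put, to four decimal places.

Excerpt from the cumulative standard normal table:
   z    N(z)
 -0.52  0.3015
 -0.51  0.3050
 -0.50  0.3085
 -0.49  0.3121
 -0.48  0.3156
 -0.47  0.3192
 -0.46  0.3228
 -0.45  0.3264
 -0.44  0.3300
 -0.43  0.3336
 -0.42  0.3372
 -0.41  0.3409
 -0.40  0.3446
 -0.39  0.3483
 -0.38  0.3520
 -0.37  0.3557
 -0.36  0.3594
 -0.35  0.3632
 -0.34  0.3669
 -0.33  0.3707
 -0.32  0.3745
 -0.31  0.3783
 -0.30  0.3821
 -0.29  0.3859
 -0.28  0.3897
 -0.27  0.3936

σ√T = 0.26 × 1.4142 = 0.3677
d₁ = [ln(430/380) + (0.058 − 0.014 + 0.26²/2)·2] / 0.3677 = [0.1236 + 0.1556] / 0.3677 = 0.7594 which rounds to 0.76
d₂ = d₁ − σ√T = 0.7594 − 0.3677 = 0.3917 which rounds to 0.39
Risk-neutral Pr[S_T < K] = N(−d₂) = N(-0.39) = 0.3483

0.3483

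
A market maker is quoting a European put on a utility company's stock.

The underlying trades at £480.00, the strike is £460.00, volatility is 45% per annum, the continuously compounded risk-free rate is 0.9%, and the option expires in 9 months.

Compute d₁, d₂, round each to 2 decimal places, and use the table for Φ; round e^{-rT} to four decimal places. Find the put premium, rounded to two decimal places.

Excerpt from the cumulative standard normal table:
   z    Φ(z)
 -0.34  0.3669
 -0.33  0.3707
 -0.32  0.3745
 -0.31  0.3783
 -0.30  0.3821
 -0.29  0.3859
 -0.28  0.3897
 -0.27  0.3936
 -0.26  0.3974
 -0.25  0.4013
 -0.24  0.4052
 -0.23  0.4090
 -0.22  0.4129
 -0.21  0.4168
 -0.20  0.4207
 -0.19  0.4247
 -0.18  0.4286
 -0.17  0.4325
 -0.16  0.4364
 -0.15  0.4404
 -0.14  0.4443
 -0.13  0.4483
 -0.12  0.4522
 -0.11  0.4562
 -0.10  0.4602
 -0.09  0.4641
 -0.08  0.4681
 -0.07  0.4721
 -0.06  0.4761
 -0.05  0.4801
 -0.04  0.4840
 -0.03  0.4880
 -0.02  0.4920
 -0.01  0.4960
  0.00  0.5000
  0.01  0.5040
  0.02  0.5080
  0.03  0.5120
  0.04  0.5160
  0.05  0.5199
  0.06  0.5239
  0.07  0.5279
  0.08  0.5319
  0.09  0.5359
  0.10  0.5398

£61.45

σ√T = 0.45·√0.75 = 0.3897
d₁ = [ln(480/460) + (0.009 + ½·0.45²)·0.75] / (σ√T) = (0.0426 + 0.0827) / 0.3897 = 0.3214 ⇒ 0.32
d₂ = 0.3214 − 0.3897 = -0.0683 ⇒ -0.07
e^(−rT) = e^(−0.009·0.75) = 0.9933
N(−d₂) = N(0.07) = 0.5279;  N(−d₁) = N(-0.32) = 0.3745
P = 460·0.9933·0.5279 − 480·0.3745 = 241.2070 − 179.7600 = 61.4470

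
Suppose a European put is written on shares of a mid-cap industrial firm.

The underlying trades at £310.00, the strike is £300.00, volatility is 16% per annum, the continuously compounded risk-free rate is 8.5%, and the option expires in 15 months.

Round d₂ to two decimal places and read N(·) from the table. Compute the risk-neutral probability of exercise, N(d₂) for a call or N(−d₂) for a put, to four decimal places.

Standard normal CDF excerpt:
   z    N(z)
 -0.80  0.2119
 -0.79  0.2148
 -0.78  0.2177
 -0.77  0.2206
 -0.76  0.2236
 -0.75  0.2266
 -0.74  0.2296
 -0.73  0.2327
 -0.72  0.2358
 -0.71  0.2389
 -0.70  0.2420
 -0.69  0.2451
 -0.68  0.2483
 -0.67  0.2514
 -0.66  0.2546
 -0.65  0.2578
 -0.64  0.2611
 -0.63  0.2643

0.2451

T = 1.25;  σ√T = 0.1789
ln(S/K) + (r + σ²/2)T = ln(310/300) + (0.085 + 0.16²/2)·1.25 = 0.0328 + 0.1223 = 0.1550
d₁ = 0.1550 / 0.1789 = 0.8667 ≈ 0.87
d₂ = d₁ − σ√T = 0.8667 − 0.1789 = 0.6878 ≈ 0.69
Risk-neutral Pr[S_T < K] = N(−d₂) = N(-0.69) = 0.2451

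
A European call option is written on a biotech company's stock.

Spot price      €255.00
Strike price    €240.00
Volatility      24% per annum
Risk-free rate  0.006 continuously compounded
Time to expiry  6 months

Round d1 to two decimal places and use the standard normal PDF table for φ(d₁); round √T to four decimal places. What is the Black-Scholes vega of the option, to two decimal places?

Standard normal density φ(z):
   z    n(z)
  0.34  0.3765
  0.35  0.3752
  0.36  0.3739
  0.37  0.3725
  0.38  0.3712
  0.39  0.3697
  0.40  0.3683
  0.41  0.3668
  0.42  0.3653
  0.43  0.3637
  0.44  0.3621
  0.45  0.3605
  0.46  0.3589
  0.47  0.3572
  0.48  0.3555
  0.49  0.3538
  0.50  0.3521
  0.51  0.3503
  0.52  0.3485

σ√T = 0.24 × 0.7071 = 0.1697
ln(S/K) + (r + σ²/2)T = ln(255/240) + (0.006 + 0.24²/2)·0.5 = 0.0606 + 0.0174 = 0.0780
d₁ = 0.0780 / 0.1697 = 0.4598 ≈ 0.46
√T = √0.5 = 0.7071
φ(d₁) = φ(0.46) = 0.3589
vega = S·φ(d₁)·√T = 255·0.3589·0.7071 = 64.7134

64.71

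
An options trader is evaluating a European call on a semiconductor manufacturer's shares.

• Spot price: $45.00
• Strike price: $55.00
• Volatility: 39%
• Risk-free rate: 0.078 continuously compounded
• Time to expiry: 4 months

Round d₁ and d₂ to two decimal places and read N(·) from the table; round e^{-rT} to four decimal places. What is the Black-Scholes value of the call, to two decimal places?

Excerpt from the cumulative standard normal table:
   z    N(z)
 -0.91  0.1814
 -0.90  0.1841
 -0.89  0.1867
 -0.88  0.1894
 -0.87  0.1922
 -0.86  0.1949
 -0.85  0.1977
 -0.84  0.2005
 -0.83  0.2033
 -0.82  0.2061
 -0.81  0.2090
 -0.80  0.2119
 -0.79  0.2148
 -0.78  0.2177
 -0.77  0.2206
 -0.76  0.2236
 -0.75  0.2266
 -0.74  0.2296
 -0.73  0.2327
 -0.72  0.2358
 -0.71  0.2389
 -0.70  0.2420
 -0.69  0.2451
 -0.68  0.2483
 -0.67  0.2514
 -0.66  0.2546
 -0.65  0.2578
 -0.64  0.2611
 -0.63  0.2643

σ√T = 0.39·√0.3333 = 0.2252
d₁ = [ln(45/55) + (0.078 + 0.39²/2)·0.3333] / 0.2252 = [-0.2007 + 0.0514] / 0.2252 = -0.6632 ≈ -0.66
d₂ = d₁ − σ√T = -0.6632 − 0.2252 = -0.8883 ≈ -0.89
exp(−rT) = exp(−0.078·0.3333) = 0.9743
C = 45·N(-0.66) − 55·0.9743·N(-0.89) = 45·0.2546 − 55·0.9743·0.1867 = 11.4570 − 10.0046 = 1.4524

$1.45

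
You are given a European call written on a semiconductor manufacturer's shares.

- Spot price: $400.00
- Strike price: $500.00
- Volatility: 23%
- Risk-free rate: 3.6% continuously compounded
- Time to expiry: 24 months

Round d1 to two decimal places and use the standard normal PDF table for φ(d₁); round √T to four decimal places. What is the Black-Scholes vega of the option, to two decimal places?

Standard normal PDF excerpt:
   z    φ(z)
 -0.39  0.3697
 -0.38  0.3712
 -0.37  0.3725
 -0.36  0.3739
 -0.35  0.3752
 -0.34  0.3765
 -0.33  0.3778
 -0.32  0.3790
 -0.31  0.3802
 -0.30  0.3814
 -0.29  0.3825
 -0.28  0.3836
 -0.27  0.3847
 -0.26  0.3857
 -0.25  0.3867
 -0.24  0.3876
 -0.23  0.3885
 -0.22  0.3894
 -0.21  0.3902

σ√T = 0.23 × 1.4142 = 0.3253
d₁ = [ln(400/500) + (0.036 + 0.23²/2)·2] / 0.3253 = [-0.2231 + 0.1249] / 0.3253 = -0.3020 ⇒ -0.30
√T = √2 = 1.4142
φ(d₁) = φ(-0.30) = 0.3814
vega = S·φ(d₁)·√T = 400·0.3814·1.4142 = 215.7504

215.75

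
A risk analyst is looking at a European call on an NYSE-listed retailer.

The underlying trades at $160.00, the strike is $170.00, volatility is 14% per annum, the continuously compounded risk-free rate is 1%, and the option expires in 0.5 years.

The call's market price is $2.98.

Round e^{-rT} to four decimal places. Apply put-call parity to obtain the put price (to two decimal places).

e^(−rT) = e^(−0.01·0.5) = 0.9950
Put-call parity: C − P = S − K·e^(−rT) = 160 − 170·0.9950 = 160 − 169.1500 = -9.1500
P = C − (C − P) = 2.98 − (-9.1500) = 12.1300

$12.13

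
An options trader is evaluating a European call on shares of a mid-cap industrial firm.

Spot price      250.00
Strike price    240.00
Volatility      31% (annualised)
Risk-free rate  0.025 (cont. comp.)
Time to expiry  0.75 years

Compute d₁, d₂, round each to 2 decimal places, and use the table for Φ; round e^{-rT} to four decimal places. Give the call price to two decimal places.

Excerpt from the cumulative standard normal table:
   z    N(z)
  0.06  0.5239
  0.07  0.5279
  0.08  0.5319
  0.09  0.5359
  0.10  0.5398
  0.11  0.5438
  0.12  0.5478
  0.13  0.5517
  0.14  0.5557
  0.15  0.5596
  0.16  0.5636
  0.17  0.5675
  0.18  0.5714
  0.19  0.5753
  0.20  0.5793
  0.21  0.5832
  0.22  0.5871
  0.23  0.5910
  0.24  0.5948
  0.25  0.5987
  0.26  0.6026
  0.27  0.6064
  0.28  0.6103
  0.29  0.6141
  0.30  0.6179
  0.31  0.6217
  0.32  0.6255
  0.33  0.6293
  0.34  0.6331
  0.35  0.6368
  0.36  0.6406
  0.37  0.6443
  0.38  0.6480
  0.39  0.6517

T = 0.75;  σ√T = 0.2685
d₁ = [ln(250/240) + (0.025 + 0.31²/2)·0.75] / 0.2685 = [0.0408 + 0.0548] / 0.2685 = 0.3561 which rounds to 0.36
d₂ = d₁ − σ√T = 0.3561 − 0.2685 = 0.0877 which rounds to 0.09
exp(−rT) = exp(−0.025·0.75) = 0.9814
C = 250·N(0.36) − 240·0.9814·N(0.09) = 250·0.6406 − 240·0.9814·0.5359 = 160.1500 − 126.2237 = 33.9263

33.93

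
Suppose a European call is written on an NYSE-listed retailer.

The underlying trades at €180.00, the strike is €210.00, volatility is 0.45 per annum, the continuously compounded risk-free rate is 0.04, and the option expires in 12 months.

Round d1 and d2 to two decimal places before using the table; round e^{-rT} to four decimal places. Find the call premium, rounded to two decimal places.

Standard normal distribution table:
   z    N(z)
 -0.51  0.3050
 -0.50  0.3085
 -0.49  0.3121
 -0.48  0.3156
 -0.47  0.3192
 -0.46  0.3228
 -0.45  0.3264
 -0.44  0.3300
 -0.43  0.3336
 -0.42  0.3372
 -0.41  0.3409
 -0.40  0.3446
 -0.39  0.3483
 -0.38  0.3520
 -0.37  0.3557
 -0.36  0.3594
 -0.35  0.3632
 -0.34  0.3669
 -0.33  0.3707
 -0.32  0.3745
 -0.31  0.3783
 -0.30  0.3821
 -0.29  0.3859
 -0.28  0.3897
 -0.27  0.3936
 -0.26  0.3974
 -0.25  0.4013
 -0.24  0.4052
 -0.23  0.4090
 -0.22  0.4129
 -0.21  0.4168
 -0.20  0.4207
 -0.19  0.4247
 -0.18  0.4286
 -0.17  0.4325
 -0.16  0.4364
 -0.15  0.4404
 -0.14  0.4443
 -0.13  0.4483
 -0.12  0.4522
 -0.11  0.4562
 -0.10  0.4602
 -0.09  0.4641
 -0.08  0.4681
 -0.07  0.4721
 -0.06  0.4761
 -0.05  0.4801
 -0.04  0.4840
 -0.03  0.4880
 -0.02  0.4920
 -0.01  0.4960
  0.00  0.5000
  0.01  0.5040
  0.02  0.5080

€24.16

T = 1;  σ√T = 0.4500
ln(S/K) + (r + σ²/2)T = ln(180/210) + (0.04 + 0.45²/2)·1 = -0.1542 + 0.1413 = -0.0129
d₁ = -0.0129 / 0.4500 = -0.0287 → -0.03
d₂ = d₁ − σ√T = -0.0287 − 0.4500 = -0.4787 → -0.48
e^(−rT) = e^(−0.04·1) = 0.9608
N(d₁) = N(-0.03) = 0.4880;  N(d₂) = N(-0.48) = 0.3156
C = 180·0.4880 − 210·0.9608·0.3156 = 87.8400 − 63.6780 = 24.1620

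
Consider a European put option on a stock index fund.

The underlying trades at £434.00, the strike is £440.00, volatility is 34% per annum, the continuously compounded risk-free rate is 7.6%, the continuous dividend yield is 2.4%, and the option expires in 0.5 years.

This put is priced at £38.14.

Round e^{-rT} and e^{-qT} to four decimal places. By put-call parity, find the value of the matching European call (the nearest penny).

exp(−qT) = exp(−0.024·0.5) = 0.9881;  exp(−rT) = exp(−0.076·0.5) = 0.9627
Put-call parity: C − P = S·e^(−qT) − K·e^(−rT) = 434·0.9881 − 440·0.9627 = 428.8354 − 423.5880 = 5.2474
C = P + (C − P) = 38.14 + (5.2474) = 43.3874

£43.39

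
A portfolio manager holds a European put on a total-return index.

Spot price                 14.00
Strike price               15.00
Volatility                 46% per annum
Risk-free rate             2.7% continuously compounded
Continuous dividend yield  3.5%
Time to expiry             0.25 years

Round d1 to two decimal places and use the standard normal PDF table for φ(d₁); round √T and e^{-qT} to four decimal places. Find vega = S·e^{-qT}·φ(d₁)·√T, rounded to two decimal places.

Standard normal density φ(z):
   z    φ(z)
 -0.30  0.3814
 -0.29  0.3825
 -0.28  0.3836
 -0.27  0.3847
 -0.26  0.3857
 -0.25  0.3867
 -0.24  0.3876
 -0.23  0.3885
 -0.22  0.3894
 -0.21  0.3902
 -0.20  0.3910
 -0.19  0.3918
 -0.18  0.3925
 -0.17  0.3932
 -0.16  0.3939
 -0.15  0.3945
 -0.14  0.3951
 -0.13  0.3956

σ√T = 0.46 × 0.5000 = 0.2300
d₁ = [ln(14/15) + (0.027 − 0.035 + ½·0.46²)·0.25] / (σ√T) = (-0.0690 + 0.0244) / 0.2300 = -0.1937 ⇒ -0.19
√T = √0.25 = 0.5000
φ(d₁) = φ(-0.19) = 0.3918
exp(−qT) = exp(−0.035·0.25) = 0.9913
vega = S·exp(−qT)·φ(d₁)·√T = 14·0.9913·0.3918·0.5000 = 2.7187

2.72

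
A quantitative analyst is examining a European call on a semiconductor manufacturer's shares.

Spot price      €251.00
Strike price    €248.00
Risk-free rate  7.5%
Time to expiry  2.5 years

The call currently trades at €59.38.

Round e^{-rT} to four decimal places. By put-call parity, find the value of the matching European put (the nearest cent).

exp(−rT) = exp(−0.075·2.5) = 0.8290
Put-call parity: C − P = S − K·e^(−rT) = 251 − 248·0.8290 = 251 − 205.5920 = 45.4080
P = C − (C − P) = 59.38 − (45.4080) = 13.9720

€13.97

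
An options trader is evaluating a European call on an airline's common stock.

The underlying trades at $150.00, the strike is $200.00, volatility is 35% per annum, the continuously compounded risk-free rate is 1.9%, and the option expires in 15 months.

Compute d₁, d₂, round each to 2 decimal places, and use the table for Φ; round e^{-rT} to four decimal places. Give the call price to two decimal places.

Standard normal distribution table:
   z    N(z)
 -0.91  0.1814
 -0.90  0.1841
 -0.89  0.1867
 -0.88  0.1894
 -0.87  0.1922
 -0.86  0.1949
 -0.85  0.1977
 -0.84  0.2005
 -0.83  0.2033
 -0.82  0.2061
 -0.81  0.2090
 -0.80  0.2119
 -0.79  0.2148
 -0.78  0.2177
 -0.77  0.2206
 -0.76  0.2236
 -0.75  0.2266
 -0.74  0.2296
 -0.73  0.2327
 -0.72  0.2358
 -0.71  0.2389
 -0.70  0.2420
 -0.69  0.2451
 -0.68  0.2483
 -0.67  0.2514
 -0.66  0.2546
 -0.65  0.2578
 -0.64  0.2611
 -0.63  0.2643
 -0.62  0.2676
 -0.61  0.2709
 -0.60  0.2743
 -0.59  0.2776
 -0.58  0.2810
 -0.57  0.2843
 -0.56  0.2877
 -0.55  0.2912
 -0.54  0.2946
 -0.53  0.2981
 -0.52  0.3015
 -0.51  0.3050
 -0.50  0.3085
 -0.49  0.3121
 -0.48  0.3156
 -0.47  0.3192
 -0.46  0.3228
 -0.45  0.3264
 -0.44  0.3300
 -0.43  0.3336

σ√T = 0.35 × 1.1180 = 0.3913
d₁ = [ln(150/200) + (0.019 + ½·0.35²)·1.25] / (σ√T) = (-0.2877 + 0.1003) / 0.3913 = -0.4788 ⇒ -0.48
d₂ = -0.4788 − 0.3913 = -0.8701 ⇒ -0.87
e^(−rT) = e^(−0.019·1.25) = 0.9765
C = 150·N(-0.48) − 200·0.9765·N(-0.87) = 150·0.3156 − 200·0.9765·0.1922 = 47.3400 − 37.5367 = 9.8033

$9.80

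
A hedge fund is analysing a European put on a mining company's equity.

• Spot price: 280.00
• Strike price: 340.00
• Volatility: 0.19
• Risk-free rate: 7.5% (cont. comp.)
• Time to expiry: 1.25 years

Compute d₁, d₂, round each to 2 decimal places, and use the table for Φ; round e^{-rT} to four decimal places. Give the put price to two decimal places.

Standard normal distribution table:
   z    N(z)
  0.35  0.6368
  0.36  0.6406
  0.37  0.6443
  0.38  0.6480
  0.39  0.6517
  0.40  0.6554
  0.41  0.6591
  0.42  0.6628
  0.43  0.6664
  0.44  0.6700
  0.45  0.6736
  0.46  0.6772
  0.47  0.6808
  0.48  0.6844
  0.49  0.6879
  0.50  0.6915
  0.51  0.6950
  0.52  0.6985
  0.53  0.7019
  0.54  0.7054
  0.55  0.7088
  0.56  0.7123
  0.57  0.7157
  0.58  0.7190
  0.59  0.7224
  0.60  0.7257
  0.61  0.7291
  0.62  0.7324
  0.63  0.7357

σ√T = 0.19·√1.25 = 0.2124
ln(S/K) + (r + σ²/2)T = ln(280/340) + (0.075 + 0.19²/2)·1.25 = -0.1942 + 0.1163 = -0.0778
d₁ = -0.0778 / 0.2124 = -0.3664 → -0.37
d₂ = d₁ − σ√T = -0.3664 − 0.2124 = -0.5789 → -0.58
exp(−rT) = exp(−0.075·1.25) = 0.9105
P = 340·0.9105·N(0.58) − 280·N(0.37) = 340·0.9105·0.7190 − 280·0.6443 = 222.5808 − 180.4040 = 42.1768

42.18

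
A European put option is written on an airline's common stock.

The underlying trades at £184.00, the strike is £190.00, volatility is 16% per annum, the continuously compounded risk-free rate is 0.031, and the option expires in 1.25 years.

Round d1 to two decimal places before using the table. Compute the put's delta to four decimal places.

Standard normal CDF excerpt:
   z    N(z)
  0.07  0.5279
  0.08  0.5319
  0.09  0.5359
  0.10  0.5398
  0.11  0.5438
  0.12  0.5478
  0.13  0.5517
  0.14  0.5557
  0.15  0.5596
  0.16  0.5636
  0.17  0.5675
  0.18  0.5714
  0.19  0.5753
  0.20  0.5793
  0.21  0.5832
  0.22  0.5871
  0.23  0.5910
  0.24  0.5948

-0.4483

σ√T = 0.16 × 1.1180 = 0.1789
d₁ = [ln(184/190) + (0.031 + 0.16²/2)·1.25] / 0.1789 = [-0.0321 + 0.0548] / 0.1789 = 0.1267 ≈ 0.13
N(d₁) = N(0.13) = 0.5517
Δ_put = N(d₁) − 1 = 0.5517 − 1 = -0.4483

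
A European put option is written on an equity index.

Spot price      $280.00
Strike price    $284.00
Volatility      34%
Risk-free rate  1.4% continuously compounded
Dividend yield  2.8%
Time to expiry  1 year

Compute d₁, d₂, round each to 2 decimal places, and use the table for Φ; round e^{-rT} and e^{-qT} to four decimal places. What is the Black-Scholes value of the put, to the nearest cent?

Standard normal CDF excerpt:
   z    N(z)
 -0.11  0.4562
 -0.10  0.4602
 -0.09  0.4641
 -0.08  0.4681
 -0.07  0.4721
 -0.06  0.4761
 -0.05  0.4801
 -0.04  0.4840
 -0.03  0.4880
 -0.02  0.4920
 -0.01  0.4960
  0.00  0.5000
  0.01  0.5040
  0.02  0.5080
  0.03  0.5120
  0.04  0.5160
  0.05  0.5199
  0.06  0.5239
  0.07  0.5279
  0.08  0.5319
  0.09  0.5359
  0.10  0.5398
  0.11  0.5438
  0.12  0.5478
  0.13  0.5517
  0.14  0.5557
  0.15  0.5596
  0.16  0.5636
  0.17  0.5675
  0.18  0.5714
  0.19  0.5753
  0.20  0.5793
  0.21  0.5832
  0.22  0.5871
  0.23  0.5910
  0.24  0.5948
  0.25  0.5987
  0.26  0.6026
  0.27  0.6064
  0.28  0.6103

σ√T = 0.34 × 1.0000 = 0.3400
d₁ = [ln(280/284) + (0.014 − 0.028 + 0.34²/2)·1] / 0.3400 = [-0.0142 + 0.0438] / 0.3400 = 0.0871 which rounds to 0.09
d₂ = d₁ − σ√T = 0.0871 − 0.3400 = -0.2529 which rounds to -0.25
exp(−qT) = exp(−0.028·1) = 0.9724;  exp(−rT) = exp(−0.014·1) = 0.9861
P = 284·0.9861·N(0.25) − 280·0.9724·N(-0.09) = 284·0.9861·0.5987 − 280·0.9724·0.4641 = 167.6674 − 126.3614 = 41.3059

$41.31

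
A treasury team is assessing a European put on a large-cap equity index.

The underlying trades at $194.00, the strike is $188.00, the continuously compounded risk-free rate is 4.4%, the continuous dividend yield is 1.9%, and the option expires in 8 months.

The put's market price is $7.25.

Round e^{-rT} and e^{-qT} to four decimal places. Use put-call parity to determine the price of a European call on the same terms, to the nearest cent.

exp(−qT) = exp(−0.019·0.6667) = 0.9874;  exp(−rT) = exp(−0.044·0.6667) = 0.9711
Put-call parity: C − P = S·e^(−qT) − K·e^(−rT) = 194·0.9874 − 188·0.9711 = 191.5556 − 182.5668 = 8.9888
C = P + (C − P) = 7.25 + (8.9888) = 16.2388

$16.24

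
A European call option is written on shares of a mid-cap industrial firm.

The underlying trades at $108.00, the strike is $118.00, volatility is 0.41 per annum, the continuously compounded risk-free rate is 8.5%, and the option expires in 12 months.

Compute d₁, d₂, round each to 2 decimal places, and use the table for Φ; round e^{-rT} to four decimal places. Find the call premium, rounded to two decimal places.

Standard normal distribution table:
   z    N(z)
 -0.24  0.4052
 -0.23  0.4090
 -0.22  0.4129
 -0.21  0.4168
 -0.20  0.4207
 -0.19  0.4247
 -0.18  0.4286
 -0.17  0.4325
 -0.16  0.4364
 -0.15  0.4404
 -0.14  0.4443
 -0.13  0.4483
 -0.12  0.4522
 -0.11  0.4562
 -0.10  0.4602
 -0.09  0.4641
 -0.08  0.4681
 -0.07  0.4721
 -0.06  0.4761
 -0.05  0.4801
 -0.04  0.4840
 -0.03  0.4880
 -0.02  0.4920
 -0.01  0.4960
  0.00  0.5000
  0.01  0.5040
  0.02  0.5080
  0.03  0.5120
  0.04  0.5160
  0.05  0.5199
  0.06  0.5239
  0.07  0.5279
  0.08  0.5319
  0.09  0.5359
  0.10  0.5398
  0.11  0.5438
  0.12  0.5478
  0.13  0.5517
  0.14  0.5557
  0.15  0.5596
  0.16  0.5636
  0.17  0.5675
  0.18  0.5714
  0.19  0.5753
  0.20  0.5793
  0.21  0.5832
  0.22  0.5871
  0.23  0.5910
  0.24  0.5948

σ√T = 0.41 × 1.0000 = 0.4100
ln(S/K) + (r + σ²/2)T = ln(108/118) + (0.085 + 0.41²/2)·1 = -0.0886 + 0.1690 = 0.0805
d₁ = 0.0805 / 0.4100 = 0.1963 → 0.20
d₂ = d₁ − σ√T = 0.1963 − 0.4100 = -0.2137 → -0.21
e^(−rT) = e^(−0.085·1) = 0.9185
C = 108·N(0.20) − 118·0.9185·N(-0.21) = 108·0.5793 − 118·0.9185·0.4168 = 62.5644 − 45.1740 = 17.3904

$17.39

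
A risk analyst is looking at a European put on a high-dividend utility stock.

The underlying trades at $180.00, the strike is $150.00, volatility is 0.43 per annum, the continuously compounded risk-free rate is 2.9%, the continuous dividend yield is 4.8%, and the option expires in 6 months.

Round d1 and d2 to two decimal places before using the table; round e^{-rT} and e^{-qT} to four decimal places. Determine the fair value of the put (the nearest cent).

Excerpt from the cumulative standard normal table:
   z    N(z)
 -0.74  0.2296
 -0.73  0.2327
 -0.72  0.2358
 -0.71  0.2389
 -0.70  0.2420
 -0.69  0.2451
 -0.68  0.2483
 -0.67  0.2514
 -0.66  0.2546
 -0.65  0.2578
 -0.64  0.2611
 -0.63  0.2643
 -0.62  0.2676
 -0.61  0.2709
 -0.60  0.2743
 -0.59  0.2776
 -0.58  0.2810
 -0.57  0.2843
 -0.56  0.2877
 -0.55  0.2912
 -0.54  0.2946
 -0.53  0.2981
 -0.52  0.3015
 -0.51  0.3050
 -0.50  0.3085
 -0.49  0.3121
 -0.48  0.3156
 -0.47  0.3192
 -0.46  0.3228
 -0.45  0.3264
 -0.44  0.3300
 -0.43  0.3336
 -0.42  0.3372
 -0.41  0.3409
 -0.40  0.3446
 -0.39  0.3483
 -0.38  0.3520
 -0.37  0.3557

$8.41

σ√T = 0.43 × 0.7071 = 0.3041
d₁ = [ln(180/150) + (0.029 − 0.048 + 0.43²/2)·0.5] / 0.3041 = [0.1823 + 0.0367] / 0.3041 = 0.7204 which rounds to 0.72
d₂ = d₁ − σ√T = 0.7204 − 0.3041 = 0.4164 which rounds to 0.42
e^(−qT) = e^(−0.048·0.5) = 0.9763;  e^(−rT) = e^(−0.029·0.5) = 0.9856
P = 150·0.9856·N(-0.42) − 180·0.9763·N(-0.72) = 150·0.9856·0.3372 − 180·0.9763·0.2358 = 49.8516 − 41.4381 = 8.4136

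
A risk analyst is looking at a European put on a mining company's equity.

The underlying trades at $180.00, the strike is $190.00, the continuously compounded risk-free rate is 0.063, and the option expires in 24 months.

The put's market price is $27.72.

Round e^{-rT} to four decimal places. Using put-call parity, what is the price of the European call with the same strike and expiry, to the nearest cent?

$40.22

exp(−rT) = exp(−0.063·2) = 0.8816
Put-call parity: C − P = S − K·e^(−rT) = 180 − 190·0.8816 = 180 − 167.5040 = 12.4960
C = P + (C − P) = 27.72 + (12.4960) = 40.2160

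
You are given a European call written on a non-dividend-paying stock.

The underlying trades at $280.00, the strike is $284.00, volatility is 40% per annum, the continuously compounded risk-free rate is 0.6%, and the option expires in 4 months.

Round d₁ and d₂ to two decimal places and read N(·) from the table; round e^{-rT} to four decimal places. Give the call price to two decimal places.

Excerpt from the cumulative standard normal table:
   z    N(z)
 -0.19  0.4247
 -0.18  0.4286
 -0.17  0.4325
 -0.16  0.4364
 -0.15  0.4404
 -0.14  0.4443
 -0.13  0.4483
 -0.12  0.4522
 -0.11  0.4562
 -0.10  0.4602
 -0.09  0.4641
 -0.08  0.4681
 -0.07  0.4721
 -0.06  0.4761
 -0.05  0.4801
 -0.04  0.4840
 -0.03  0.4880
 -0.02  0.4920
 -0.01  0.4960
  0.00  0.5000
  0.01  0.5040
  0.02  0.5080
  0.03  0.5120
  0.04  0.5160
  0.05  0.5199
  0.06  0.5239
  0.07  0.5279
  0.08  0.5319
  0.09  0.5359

σ√T = 0.4·√0.3333 = 0.2309
ln(S/K) + (r + σ²/2)T = ln(280/284) + (0.006 + 0.4²/2)·0.3333 = -0.0142 + 0.0287 = 0.0145
d₁ = 0.0145 / 0.2309 = 0.0627 ≈ 0.06
d₂ = d₁ − σ√T = 0.0627 − 0.2309 = -0.1682 ≈ -0.17
e^(−rT) = e^(−0.006·0.3333) = 0.9980
N(d₁) = N(0.06) = 0.5239;  N(d₂) = N(-0.17) = 0.4325
C = 280·0.5239 − 284·0.9980·0.4325 = 146.6920 − 122.5843 = 24.1077

$24.11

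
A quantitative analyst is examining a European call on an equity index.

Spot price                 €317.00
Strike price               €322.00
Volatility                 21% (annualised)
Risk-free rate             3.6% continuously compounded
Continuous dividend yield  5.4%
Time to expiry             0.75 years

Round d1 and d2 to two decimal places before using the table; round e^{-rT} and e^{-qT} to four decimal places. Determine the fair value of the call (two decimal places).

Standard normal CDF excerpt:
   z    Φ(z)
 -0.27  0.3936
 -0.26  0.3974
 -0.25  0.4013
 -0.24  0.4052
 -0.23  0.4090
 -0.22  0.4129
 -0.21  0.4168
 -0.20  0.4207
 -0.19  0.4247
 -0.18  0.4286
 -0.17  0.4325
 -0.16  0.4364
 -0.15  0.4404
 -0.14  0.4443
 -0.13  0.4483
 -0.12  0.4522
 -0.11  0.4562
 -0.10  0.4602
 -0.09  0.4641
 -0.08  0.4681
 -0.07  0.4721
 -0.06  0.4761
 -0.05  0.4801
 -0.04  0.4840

σ√T = 0.21 × 0.8660 = 0.1819
d₁ = [ln(317/322) + (0.036 − 0.054 + 0.21²/2)·0.75] / 0.1819 = [-0.0156 + 0.0030] / 0.1819 = -0.0693 → -0.07
d₂ = d₁ − σ√T = -0.0693 − 0.1819 = -0.2512 → -0.25
e^(−qT) = e^(−0.054·0.75) = 0.9603;  e^(−rT) = e^(−0.036·0.75) = 0.9734
N(d₁) = N(-0.07) = 0.4721;  N(d₂) = N(-0.25) = 0.4013
C = 317·0.9603·0.4721 − 322·0.9734·0.4013 = 143.7144 − 125.7814 = 17.9330

€17.93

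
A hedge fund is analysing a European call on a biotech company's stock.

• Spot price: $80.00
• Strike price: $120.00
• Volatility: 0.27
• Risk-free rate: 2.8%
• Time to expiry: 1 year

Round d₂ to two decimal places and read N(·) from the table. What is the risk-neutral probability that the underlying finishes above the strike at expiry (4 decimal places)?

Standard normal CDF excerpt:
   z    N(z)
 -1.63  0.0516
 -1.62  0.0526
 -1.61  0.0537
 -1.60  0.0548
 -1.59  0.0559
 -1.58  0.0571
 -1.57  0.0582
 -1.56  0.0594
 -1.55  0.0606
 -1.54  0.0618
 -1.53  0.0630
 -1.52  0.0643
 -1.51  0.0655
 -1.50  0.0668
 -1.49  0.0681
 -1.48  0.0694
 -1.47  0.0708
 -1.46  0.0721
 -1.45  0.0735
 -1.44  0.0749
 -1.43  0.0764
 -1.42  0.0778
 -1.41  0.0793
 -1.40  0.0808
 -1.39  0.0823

0.0630

σ√T = 0.27·√1 = 0.2700
d₁ = [ln(80/120) + (0.028 + 0.27²/2)·1] / 0.2700 = [-0.4055 + 0.0645] / 0.2700 = -1.2630 ⇒ -1.26
d₂ = d₁ − σ√T = -1.2630 − 0.2700 = -1.5330 ⇒ -1.53
Pr(exercise) under Q = N(d₂) = 0.0630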